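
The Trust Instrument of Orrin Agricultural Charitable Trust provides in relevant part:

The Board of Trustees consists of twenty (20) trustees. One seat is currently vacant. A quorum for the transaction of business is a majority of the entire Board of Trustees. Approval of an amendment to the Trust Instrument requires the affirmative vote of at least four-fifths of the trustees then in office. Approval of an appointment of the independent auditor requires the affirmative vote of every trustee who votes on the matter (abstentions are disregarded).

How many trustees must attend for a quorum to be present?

11

A majority of 20 is 11.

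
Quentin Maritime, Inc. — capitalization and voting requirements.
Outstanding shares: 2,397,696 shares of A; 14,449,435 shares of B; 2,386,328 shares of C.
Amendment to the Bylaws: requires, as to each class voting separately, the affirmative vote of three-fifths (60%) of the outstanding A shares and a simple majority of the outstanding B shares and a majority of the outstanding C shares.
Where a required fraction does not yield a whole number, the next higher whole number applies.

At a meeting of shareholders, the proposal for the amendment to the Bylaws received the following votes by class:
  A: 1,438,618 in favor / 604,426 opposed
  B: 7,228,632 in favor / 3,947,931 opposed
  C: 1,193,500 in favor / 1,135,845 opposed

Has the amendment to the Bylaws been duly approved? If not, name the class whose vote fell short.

Approved — every class gave the required vote.

A: 3/5 of 2397696 = 1438617.60, rounded up to 1438618; 1,438,618 required, 1,438,618 in favor — approved.
B: a majority of 14449435 is 7224718; 7,224,718 required, 7,228,632 in favor — approved.
C: a majority of 2386328 is 1193165; 1,193,165 required, 1,193,500 in favor — approved.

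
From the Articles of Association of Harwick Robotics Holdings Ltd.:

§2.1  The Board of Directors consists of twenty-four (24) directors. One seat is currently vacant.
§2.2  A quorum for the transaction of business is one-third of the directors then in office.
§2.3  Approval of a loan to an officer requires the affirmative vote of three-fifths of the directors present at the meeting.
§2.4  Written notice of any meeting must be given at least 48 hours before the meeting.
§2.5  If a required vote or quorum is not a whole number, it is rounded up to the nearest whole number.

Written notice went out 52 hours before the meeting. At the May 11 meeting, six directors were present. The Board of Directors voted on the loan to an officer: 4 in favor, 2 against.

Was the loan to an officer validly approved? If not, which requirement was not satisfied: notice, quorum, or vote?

Invalid — quorum requirement not satisfied.

Notice: 52 hours given; 48 required (52 ≥ 48). Satisfied.
Quorum: 6 present; quorum is 8. Not satisfied.
Vote: the loan to an officer requires three-fifths of the directors present (6). 3/5 of 6 = 3.60, rounded up to 4, so 4 affirmative votes are needed; 4 voted in favor. Satisfied. (Moot — without a quorum no business can be validly transacted.)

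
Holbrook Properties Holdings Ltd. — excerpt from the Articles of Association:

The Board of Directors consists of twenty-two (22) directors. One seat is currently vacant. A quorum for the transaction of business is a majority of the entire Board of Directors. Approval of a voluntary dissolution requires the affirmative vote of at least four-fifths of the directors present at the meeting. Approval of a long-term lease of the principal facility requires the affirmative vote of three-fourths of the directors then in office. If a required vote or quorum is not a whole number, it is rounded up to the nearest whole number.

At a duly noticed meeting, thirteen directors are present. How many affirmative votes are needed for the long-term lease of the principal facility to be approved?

16

The long-term lease of the principal facility requires three-fourths of the directors then in office (21).
3/4 of 21 = 15.75, rounded up to 16.
(Only 13 can vote, so the long-term lease of the principal facility cannot pass at this meeting, but the required vote is still 16.)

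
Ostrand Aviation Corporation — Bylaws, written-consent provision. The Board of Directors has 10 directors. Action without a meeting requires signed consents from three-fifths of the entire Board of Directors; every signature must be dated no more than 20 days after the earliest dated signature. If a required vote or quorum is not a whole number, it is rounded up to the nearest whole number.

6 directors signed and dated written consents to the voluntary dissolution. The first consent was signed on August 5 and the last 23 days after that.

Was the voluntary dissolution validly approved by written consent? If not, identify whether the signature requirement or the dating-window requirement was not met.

Signatures required: three-fifths of 10 — 3/5 of 10 = 6, so 6 needed; 6 signed. Sufficient.
Dating window: the latest signature is 23 days after the earliest; the limit is 20 days. Outside the window.

Not effective — dating-window requirement not satisfied.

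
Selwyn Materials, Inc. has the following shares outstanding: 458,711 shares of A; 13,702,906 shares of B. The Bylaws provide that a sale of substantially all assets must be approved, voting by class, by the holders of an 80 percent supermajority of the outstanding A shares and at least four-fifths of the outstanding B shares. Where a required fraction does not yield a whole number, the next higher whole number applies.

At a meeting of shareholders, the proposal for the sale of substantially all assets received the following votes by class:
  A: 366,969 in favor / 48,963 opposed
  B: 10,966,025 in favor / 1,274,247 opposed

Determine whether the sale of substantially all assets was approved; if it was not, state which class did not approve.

Approved — every class gave the required vote.

A: 4/5 of 458711 = 366968.80, rounded up to 366969; 366,969 required, 366,969 in favor — approved.
B: 4/5 of 13702906 = 10962324.80, rounded up to 10962325; 10,962,325 required, 10,966,025 in favor — approved.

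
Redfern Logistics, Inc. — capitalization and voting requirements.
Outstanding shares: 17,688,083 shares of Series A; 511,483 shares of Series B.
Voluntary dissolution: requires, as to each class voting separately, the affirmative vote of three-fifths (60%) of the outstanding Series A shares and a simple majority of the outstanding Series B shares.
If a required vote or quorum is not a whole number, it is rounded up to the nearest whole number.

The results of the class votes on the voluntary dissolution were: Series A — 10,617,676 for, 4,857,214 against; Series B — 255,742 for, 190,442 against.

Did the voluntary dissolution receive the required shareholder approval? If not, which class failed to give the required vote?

Approved — every class gave the required vote.

Series A: 3/5 of 17688083 = 10612849.80, rounded up to 10612850; 10,612,850 required, 10,617,676 in favor — approved.
Series B: a majority of 511483 is 255742; 255,742 required, 255,742 in favor — approved.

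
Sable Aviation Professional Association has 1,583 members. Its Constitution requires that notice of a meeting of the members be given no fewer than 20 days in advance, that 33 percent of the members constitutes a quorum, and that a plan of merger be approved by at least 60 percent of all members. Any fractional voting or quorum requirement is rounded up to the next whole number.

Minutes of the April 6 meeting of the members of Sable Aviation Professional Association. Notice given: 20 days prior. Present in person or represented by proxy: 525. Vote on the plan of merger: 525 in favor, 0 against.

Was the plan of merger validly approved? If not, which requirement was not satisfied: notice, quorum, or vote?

Notice: 20 days given; 20 required. Satisfied.
Quorum: 33% of 1,583 = 522.39, rounded up to 523; 525 present. Satisfied.
Vote: requires three-fifths of all members (1,583); 3/5 of 1583 = 949.80, rounded up to 950, so 950 needed; 525 in favor. Not satisfied.

Invalid — vote requirement not satisfied.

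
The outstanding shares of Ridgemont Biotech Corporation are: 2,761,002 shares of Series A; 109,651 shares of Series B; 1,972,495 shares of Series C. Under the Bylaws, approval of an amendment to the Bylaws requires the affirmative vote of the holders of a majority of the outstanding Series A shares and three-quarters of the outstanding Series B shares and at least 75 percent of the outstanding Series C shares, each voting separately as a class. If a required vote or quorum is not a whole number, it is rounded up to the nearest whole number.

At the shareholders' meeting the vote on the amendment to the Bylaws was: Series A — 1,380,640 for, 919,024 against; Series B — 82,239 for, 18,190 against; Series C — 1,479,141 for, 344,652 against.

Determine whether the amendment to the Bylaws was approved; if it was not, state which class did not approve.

Not approved — the Series C shares did not give the required vote.

Series A: a majority of 2761002 is 1380502; 1,380,502 required, 1,380,640 in favor — approved.
Series B: 3/4 of 109651 = 82238.25, rounded up to 82239; 82,239 required, 82,239 in favor — approved.
Series C: 3/4 of 1972495 = 1479371.25, rounded up to 1479372; 1,479,372 required, 1,479,141 in favor — not approved.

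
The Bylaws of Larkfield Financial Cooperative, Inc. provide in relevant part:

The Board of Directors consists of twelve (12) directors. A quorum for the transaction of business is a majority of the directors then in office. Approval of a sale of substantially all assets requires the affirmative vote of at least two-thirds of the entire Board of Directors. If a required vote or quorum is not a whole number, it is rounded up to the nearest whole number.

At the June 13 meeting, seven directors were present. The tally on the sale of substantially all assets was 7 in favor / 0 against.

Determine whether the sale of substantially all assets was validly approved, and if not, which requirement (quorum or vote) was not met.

Invalid — vote requirement not satisfied.

Quorum: 7 present; quorum is 7. Satisfied.
Vote: the sale of substantially all assets requires two-thirds of the entire Board of Directors (12). 2/3 of 12 = 8, so 8 affirmative votes are needed; 7 voted in favor. Not satisfied.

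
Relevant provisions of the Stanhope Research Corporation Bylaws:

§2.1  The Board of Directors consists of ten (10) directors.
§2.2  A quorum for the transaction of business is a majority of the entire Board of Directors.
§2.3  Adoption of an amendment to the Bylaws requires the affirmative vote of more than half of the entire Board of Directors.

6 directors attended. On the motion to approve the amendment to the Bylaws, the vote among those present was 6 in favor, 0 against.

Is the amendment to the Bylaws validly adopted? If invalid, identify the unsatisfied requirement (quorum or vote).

Valid — all requirements satisfied.

Quorum: 6 present; quorum is 6. Satisfied.
Vote: the amendment to the Bylaws requires a majority of the entire Board of Directors (10). A majority of 10 is 6, so 6 affirmative votes are needed; 6 voted in favor. Satisfied.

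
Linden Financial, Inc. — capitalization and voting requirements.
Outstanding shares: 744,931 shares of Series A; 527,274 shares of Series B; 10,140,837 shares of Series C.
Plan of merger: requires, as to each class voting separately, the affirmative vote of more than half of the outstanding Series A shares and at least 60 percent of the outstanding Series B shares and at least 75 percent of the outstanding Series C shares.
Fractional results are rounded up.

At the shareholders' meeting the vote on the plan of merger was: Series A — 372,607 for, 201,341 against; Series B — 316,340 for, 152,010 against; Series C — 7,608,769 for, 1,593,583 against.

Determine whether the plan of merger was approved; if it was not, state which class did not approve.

Series A: a majority of 744931 is 372466; 372,466 required, 372,607 in favor — approved.
Series B: 3/5 of 527274 = 316364.40, rounded up to 316365; 316,365 required, 316,340 in favor — not approved.
Series C: 3/4 of 10140837 = 7605627.75, rounded up to 7605628; 7,605,628 required, 7,608,769 in favor — approved.

Not approved — the Series B shares did not give the required vote.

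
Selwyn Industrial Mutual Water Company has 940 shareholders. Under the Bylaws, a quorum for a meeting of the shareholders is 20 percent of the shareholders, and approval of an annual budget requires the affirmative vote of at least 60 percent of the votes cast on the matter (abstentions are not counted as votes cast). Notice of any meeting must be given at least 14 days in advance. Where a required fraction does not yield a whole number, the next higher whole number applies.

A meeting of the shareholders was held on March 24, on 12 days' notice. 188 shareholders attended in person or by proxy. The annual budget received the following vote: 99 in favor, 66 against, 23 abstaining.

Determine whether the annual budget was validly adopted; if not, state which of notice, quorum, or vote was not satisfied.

Invalid — notice requirement not satisfied.

Notice: 12 days given; 14 required. Not satisfied.
Quorum: 20% of 940 = 188; 188 present. Satisfied.
Vote: requires three-fifths of the votes cast (188 − 23 abstaining = 165); 3/5 of 165 = 99, so 99 needed; 99 in favor. Satisfied.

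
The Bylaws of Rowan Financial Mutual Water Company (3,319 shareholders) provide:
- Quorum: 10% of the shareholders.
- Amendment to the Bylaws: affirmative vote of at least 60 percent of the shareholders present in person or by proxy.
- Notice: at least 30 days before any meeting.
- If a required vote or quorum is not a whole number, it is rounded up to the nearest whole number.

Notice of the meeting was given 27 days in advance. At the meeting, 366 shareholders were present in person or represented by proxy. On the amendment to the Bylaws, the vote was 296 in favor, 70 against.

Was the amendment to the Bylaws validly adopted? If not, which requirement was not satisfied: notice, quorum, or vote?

Invalid — notice requirement not satisfied.

Notice: 27 days given; 30 required. Not satisfied.
Quorum: 10% of 3,319 = 331.90, rounded up to 332; 366 present. Satisfied.
Vote: requires three-fifths of those present (366); 3/5 of 366 = 219.60, rounded up to 220, so 220 needed; 296 in favor. Satisfied.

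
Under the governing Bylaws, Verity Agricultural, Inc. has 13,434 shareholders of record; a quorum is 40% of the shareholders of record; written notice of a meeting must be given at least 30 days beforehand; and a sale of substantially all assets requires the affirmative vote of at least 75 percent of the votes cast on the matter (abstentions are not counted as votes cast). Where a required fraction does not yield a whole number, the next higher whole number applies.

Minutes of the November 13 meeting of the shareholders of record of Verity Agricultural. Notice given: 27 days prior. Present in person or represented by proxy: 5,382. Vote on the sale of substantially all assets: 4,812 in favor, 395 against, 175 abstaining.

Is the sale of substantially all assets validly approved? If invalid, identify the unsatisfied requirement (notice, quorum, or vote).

Notice: 27 days given; 30 required. Not satisfied.
Quorum: 40% of 13,434 = 5,373.60, rounded up to 5,374; 5,382 present. Satisfied.
Vote: requires three-fourths of the votes cast (5,382 − 175 abstaining = 5,207); 3/4 of 5207 = 3905.25, rounded up to 3906, so 3,906 needed; 4,812 in favor. Satisfied.

Invalid — notice requirement not satisfied.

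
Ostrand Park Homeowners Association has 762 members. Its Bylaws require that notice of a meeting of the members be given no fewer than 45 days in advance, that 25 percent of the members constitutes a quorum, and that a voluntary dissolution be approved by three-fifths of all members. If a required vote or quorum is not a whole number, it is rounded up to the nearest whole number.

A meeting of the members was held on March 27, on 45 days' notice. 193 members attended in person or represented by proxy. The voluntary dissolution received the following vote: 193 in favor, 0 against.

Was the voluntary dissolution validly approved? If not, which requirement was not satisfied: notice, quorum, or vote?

Notice: 45 days given; 45 required. Satisfied.
Quorum: 25% of 762 = 190.50, rounded up to 191; 193 present. Satisfied.
Vote: requires three-fifths of all members (762); 3/5 of 762 = 457.20, rounded up to 458, so 458 needed; 193 in favor. Not satisfied.

Invalid — vote requirement not satisfied.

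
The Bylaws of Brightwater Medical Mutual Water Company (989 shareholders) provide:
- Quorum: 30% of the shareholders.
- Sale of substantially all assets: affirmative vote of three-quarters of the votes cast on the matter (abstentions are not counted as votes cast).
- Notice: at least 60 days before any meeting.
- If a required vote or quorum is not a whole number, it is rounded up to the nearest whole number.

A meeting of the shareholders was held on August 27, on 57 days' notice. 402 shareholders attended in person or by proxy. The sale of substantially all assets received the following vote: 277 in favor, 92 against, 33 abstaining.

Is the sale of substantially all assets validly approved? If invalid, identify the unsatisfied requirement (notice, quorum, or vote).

Notice: 57 days given; 60 required. Not satisfied.
Quorum: 30% of 989 = 296.70, rounded up to 297; 402 present. Satisfied.
Vote: requires three-fourths of the votes cast (402 − 33 abstaining = 369); 3/4 of 369 = 276.75, rounded up to 277, so 277 needed; 277 in favor. Satisfied.

Invalid — notice requirement not satisfied.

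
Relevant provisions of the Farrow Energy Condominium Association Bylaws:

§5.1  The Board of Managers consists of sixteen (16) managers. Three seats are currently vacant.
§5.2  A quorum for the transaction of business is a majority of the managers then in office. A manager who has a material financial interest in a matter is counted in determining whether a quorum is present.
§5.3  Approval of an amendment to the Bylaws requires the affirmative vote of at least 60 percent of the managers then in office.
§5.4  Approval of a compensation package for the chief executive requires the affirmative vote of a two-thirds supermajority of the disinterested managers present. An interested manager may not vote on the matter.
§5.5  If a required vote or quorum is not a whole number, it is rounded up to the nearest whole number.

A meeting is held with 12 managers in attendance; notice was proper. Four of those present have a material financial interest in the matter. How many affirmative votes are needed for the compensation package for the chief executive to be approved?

6

The compensation package for the chief executive requires two-thirds of the disinterested managers present (12 − 4 = 8).
2/3 of 8 = 5.33, rounded up to 6.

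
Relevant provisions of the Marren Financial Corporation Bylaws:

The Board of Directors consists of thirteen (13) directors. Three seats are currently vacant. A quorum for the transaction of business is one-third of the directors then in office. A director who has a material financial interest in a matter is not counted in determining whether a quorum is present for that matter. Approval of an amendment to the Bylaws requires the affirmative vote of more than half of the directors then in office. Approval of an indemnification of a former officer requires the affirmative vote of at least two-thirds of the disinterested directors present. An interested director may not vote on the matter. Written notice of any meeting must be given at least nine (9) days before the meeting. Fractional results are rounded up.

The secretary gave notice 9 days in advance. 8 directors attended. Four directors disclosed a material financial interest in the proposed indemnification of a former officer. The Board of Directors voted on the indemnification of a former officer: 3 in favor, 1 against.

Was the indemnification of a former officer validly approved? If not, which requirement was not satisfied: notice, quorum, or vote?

Notice: 9 days given; 9 required (9 ≥ 9). Satisfied.
Quorum: 8 present, but the 4 interested directors do not count, leaving 4. Quorum is 4. Satisfied.
Vote: the indemnification of a former officer requires two-thirds of the disinterested directors present (8 − 4 = 4). 2/3 of 4 = 2.67, rounded up to 3, so 3 affirmative votes are needed; 3 voted in favor. Satisfied.

Valid — all requirements satisfied.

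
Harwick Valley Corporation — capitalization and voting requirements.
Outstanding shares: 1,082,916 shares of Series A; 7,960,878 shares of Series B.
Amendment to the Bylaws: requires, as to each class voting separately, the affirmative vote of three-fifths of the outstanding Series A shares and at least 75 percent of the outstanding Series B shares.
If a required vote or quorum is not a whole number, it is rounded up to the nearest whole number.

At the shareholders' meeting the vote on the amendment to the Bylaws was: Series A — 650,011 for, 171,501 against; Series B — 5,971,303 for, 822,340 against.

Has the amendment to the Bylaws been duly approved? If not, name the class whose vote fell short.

Approved — every class gave the required vote.

Series A: 3/5 of 1082916 = 649749.60, rounded up to 649750; 649,750 required, 650,011 in favor — approved.
Series B: 3/4 of 7960878 = 5970658.50, rounded up to 5970659; 5,970,659 required, 5,971,303 in favor — approved.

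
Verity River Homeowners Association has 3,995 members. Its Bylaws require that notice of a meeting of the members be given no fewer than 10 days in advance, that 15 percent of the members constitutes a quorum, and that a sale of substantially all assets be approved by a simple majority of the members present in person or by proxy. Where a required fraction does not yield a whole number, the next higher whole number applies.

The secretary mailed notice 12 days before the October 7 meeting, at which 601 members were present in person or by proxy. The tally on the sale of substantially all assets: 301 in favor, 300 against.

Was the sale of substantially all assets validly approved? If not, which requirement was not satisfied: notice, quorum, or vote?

Notice: 12 days given; 10 required. Satisfied.
Quorum: 15% of 3,995 = 599.25, rounded up to 600; 601 present. Satisfied.
Vote: requires a majority of those present (601); a majority of 601 is 301, so 301 needed; 301 in favor. Satisfied.

Valid — all requirements satisfied.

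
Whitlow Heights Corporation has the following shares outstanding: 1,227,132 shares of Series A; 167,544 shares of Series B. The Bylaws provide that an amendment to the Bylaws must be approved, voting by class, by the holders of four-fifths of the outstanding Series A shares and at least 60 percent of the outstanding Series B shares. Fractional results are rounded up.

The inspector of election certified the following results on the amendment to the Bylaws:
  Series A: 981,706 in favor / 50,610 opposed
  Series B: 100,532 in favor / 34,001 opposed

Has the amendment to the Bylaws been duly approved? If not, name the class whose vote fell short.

Approved — every class gave the required vote.

Series A: 4/5 of 1227132 = 981705.60, rounded up to 981706; 981,706 required, 981,706 in favor — approved.
Series B: 3/5 of 167544 = 100526.40, rounded up to 100527; 100,527 required, 100,532 in favor — approved.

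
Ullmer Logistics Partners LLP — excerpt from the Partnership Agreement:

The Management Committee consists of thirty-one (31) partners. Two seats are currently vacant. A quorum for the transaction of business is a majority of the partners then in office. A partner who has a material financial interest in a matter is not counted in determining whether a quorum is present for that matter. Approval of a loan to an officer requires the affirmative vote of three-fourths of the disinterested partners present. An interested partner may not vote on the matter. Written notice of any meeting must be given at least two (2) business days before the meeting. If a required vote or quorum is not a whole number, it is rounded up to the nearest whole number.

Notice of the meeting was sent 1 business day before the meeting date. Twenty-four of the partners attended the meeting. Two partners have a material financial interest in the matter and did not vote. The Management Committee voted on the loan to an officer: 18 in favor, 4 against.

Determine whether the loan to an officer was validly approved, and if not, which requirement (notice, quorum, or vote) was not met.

Notice: 1 business day given; 2 required (1 < 2). Not satisfied.
Quorum: 24 present, but the 2 interested partners do not count, leaving 22. Quorum is 15. Satisfied.
Vote: the loan to an officer requires three-fourths of the disinterested partners present (24 − 2 = 22). 3/4 of 22 = 16.50, rounded up to 17, so 17 affirmative votes are needed; 18 voted in favor. Satisfied.

Invalid — notice requirement not satisfied.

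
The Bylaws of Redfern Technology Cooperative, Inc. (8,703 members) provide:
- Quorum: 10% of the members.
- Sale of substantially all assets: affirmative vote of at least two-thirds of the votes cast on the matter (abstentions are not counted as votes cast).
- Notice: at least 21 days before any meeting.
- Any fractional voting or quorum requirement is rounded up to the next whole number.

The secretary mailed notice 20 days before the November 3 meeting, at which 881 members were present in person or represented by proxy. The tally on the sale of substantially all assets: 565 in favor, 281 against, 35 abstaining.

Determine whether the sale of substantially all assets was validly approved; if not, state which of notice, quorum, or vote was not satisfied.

Notice: 20 days given; 21 required. Not satisfied.
Quorum: 10% of 8,703 = 870.30, rounded up to 871; 881 present. Satisfied.
Vote: requires two-thirds of the votes cast (881 − 35 abstaining = 846); 2/3 of 846 = 564, so 564 needed; 565 in favor. Satisfied.

Invalid — notice requirement not satisfied.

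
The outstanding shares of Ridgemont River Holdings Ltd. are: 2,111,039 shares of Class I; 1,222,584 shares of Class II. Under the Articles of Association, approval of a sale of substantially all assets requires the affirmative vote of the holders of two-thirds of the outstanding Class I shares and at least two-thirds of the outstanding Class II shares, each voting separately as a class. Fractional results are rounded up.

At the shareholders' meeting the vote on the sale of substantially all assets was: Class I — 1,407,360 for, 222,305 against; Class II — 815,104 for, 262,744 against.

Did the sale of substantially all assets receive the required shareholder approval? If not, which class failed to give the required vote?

Class I: 2/3 of 2111039 = 1407359.33, rounded up to 1407360; 1,407,360 required, 1,407,360 in favor — approved.
Class II: 2/3 of 1222584 = 815056; 815,056 required, 815,104 in favor — approved.

Approved — every class gave the required vote.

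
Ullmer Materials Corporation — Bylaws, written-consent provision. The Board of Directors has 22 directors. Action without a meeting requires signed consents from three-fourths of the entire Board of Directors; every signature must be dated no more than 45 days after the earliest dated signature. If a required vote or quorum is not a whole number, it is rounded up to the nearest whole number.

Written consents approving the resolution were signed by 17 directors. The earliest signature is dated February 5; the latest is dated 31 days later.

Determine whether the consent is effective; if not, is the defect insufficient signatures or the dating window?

Signatures required: three-fourths of 22 — 3/4 of 22 = 16.50, rounded up to 17, so 17 needed; 17 signed. Sufficient.
Dating window: the latest signature is 31 days after the earliest; the limit is 45 days. Within the window.

Effective — both the signature and dating-window requirements are satisfied.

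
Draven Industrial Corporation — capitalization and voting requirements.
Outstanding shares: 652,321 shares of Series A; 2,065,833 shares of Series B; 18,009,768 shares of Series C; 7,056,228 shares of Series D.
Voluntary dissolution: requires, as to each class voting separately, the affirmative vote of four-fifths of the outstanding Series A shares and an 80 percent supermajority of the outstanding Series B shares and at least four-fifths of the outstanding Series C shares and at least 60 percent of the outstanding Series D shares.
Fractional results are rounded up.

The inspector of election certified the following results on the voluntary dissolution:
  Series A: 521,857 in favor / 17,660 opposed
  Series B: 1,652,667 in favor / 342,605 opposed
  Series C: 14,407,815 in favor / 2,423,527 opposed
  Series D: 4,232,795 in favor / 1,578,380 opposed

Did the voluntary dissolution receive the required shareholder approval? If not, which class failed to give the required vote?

Not approved — the Series D shares did not give the required vote.

Series A: 4/5 of 652321 = 521856.80, rounded up to 521857; 521,857 required, 521,857 in favor — approved.
Series B: 4/5 of 2065833 = 1652666.40, rounded up to 1652667; 1,652,667 required, 1,652,667 in favor — approved.
Series C: 4/5 of 18009768 = 14407814.40, rounded up to 14407815; 14,407,815 required, 14,407,815 in favor — approved.
Series D: 3/5 of 7056228 = 4233736.80, rounded up to 4233737; 4,233,737 required, 4,232,795 in favor — not approved.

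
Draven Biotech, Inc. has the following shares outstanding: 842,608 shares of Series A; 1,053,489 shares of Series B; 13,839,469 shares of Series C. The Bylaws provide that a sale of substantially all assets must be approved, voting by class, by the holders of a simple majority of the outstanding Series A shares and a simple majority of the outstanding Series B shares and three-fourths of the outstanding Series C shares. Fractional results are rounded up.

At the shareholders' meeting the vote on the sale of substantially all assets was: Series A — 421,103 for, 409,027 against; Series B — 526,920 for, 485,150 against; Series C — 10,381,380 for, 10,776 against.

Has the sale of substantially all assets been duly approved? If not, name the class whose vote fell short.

Not approved — the Series A shares did not give the required vote.

Series A: a majority of 842608 is 421305; 421,305 required, 421,103 in favor — not approved.
Series B: a majority of 1053489 is 526745; 526,745 required, 526,920 in favor — approved.
Series C: 3/4 of 13839469 = 10379601.75, rounded up to 10379602; 10,379,602 required, 10,381,380 in favor — approved.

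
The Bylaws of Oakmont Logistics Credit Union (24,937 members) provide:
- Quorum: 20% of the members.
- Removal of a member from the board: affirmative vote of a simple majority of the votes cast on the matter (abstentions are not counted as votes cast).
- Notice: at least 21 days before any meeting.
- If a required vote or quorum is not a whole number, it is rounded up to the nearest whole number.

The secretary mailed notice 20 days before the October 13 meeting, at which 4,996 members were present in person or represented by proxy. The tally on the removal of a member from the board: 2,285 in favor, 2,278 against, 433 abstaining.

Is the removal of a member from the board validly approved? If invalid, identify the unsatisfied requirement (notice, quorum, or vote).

Notice: 20 days given; 21 required. Not satisfied.
Quorum: 20% of 24,937 = 4,987.40, rounded up to 4,988; 4,996 present. Satisfied.
Vote: requires a majority of the votes cast (4,996 − 433 abstaining = 4,563); a majority of 4563 is 2282, so 2,282 needed; 2,285 in favor. Satisfied.

Invalid — notice requirement not satisfied.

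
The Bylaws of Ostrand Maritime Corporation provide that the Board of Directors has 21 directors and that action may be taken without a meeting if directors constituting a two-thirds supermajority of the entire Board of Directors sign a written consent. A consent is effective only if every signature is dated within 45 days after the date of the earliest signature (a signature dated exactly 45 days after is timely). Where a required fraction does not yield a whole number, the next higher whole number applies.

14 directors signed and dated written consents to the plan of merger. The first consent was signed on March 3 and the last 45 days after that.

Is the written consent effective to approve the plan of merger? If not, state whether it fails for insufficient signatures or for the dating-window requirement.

Effective — both the signature and dating-window requirements are satisfied.

Signatures required: a two-thirds supermajority of 21 — 2/3 of 21 = 14, so 14 needed; 14 signed. Sufficient.
Dating window: the latest signature is 45 days after the earliest; the limit is 45 days. Within the window.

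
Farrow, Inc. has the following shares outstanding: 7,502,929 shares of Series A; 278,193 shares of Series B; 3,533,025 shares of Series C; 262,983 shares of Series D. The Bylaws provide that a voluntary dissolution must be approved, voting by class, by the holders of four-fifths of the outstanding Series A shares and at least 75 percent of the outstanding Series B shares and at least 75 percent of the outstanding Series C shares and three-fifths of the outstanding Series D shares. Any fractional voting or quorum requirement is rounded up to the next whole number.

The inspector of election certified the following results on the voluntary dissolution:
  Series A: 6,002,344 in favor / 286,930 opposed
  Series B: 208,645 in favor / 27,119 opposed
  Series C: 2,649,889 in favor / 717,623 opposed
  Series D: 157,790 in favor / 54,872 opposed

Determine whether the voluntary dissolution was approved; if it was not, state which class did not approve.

Series A: 4/5 of 7502929 = 6002343.20, rounded up to 6002344; 6,002,344 required, 6,002,344 in favor — approved.
Series B: 3/4 of 278193 = 208644.75, rounded up to 208645; 208,645 required, 208,645 in favor — approved.
Series C: 3/4 of 3533025 = 2649768.75, rounded up to 2649769; 2,649,769 required, 2,649,889 in favor — approved.
Series D: 3/5 of 262983 = 157789.80, rounded up to 157790; 157,790 required, 157,790 in favor — approved.

Approved — every class gave the required vote.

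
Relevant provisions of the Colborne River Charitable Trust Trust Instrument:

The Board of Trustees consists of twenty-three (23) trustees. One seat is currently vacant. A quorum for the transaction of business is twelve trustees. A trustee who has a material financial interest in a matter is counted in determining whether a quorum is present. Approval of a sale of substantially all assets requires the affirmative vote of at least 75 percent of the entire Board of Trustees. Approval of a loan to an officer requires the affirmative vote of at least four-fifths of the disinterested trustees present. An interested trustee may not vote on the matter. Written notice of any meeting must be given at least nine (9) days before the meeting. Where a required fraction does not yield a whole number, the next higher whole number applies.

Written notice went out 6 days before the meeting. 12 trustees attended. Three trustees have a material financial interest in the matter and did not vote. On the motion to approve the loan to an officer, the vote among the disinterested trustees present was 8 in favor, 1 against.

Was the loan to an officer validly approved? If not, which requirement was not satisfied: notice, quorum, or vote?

Invalid — notice requirement not satisfied.

Notice: 6 days given; 9 required (6 < 9). Not satisfied.
Quorum: 12 present (interested trustees count toward quorum); quorum is 12. Satisfied.
Vote: the loan to an officer requires four-fifths of the disinterested trustees present (12 − 3 = 9). 4/5 of 9 = 7.20, rounded up to 8, so 8 affirmative votes are needed; 8 voted in favor. Satisfied.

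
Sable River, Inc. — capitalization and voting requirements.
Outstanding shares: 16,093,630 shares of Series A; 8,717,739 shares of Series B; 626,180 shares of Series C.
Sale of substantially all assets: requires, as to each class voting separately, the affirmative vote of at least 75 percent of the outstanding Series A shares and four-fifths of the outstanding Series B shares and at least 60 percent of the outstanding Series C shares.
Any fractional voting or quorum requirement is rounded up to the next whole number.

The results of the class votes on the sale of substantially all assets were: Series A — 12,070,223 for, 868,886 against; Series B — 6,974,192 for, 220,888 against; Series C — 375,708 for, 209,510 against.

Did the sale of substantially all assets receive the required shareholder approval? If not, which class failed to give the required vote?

Approved — every class gave the required vote.

Series A: 3/4 of 16093630 = 12070222.50, rounded up to 12070223; 12,070,223 required, 12,070,223 in favor — approved.
Series B: 4/5 of 8717739 = 6974191.20, rounded up to 6974192; 6,974,192 required, 6,974,192 in favor — approved.
Series C: 3/5 of 626180 = 375708; 375,708 required, 375,708 in favor — approved.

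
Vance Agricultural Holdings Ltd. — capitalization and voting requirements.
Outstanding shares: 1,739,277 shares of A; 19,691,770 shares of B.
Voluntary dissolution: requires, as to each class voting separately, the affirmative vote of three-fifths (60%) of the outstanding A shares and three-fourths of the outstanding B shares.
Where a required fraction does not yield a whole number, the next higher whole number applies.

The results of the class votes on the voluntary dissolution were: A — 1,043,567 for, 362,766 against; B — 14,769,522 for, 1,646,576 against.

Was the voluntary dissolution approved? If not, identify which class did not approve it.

A: 3/5 of 1739277 = 1043566.20, rounded up to 1043567; 1,043,567 required, 1,043,567 in favor — approved.
B: 3/4 of 19691770 = 14768827.50, rounded up to 14768828; 14,768,828 required, 14,769,522 in favor — approved.

Approved — every class gave the required vote.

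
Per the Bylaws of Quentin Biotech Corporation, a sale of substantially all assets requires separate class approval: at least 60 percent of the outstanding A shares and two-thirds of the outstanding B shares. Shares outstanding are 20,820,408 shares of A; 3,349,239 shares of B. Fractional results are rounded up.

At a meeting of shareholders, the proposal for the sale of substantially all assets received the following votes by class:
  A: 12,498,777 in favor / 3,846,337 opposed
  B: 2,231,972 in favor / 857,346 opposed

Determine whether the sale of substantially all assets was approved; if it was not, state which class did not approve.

Not approved — the B shares did not give the required vote.

A: 3/5 of 20820408 = 12492244.80, rounded up to 12492245; 12,492,245 required, 12,498,777 in favor — approved.
B: 2/3 of 3349239 = 2232826; 2,232,826 required, 2,231,972 in favor — not approved.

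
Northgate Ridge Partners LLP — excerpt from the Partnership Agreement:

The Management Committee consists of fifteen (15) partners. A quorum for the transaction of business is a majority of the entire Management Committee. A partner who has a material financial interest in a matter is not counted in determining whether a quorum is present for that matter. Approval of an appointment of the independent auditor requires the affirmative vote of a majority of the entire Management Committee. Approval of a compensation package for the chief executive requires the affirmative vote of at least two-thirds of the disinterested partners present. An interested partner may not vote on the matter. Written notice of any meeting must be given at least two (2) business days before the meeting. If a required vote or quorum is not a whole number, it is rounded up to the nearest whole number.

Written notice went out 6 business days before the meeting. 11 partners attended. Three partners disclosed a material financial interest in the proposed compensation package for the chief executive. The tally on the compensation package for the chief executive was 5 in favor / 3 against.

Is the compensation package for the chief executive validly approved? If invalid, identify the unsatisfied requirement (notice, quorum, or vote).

Notice: 6 business days given; 2 required (6 ≥ 2). Satisfied.
Quorum: 11 present, but the 3 interested partners do not count, leaving 8. Quorum is 8. Satisfied.
Vote: the compensation package for the chief executive requires two-thirds of the disinterested partners present (11 − 3 = 8). 2/3 of 8 = 5.33, rounded up to 6, so 6 affirmative votes are needed; 5 voted in favor. Not satisfied.

Invalid — vote requirement not satisfied.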